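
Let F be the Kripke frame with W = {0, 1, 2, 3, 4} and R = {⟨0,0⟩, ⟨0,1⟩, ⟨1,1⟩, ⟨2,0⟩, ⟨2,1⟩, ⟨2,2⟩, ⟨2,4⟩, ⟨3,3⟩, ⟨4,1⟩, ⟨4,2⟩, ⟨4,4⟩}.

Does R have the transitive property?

No

Transitive: no — 4 R 2 and 2 R 0, but not 4 R 0.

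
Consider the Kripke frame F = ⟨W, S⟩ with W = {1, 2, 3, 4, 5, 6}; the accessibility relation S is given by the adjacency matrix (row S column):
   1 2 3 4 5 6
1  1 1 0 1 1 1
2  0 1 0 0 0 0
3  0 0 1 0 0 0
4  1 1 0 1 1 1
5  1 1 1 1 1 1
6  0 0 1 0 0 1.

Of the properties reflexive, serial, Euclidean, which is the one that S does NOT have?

Reflexive: yes — every world is S-related to itself.
Serial: yes — every world has a successor (e.g. 1 S 1).
Euclidean: no — 1 S 2 and 1 S 4, but not 2 S 4.
Only Euclidean fails.

Euclidean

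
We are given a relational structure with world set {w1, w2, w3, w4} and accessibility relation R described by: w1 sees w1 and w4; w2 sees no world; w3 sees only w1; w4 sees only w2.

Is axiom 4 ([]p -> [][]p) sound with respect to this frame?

Axiom 4 corresponds to the accessibility relation being transitive.
Transitive: no — w1 R w4 and w4 R w2, but not w1 R w2.

No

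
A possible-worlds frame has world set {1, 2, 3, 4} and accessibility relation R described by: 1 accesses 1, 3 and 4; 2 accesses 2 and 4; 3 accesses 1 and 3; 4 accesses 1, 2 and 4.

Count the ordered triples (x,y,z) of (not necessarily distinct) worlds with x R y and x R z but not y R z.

Enumerating: (1,3,4), (1,4,3), (4,1,2), (4,2,1).

4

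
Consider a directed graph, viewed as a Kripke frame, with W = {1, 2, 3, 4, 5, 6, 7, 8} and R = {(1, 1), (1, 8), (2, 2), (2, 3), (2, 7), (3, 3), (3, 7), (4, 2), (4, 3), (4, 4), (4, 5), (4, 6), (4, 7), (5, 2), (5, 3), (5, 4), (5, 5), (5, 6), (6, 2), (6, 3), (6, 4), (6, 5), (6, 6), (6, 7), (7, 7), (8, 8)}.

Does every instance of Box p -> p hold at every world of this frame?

Yes

Axiom T corresponds to the accessibility relation being reflexive.
Reflexive: yes — every world is R-related to itself.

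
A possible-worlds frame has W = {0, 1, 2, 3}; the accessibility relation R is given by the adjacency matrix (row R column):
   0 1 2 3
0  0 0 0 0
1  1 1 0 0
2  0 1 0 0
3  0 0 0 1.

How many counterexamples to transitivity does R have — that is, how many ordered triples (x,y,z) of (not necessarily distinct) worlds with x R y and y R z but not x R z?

1

Enumerating: (2,1,0).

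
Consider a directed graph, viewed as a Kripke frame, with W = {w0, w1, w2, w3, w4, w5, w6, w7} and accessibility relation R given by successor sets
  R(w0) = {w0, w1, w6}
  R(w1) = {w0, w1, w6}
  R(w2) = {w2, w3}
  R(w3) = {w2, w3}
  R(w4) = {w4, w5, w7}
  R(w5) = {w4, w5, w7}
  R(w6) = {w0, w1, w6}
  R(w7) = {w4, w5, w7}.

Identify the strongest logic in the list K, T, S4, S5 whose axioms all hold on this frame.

Reflexive (axiom T): yes — every world is R-related to itself.
Transitive (axiom 4): yes — every two-step R-path is closed by a direct edge.
Euclidean (axiom 5): yes — any two successors of a common world are R-related.
So F validates K, T, S4, S5. The strongest is S5.

S5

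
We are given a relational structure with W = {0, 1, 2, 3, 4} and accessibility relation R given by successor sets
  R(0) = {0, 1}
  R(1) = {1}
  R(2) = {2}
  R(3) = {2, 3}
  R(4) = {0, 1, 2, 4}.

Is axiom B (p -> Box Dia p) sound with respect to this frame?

The schema B characterises exactly the symmetric frames.
Symmetric: no — 0 R 1 but not 1 R 0.

No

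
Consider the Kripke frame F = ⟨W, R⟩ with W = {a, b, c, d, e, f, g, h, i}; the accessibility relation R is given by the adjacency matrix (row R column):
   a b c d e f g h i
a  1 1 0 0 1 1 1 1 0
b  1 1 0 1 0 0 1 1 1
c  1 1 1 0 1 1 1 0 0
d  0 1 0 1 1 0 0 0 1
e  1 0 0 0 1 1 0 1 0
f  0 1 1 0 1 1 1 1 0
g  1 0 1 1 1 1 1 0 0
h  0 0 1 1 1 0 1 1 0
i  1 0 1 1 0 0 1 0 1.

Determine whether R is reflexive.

Yes

Reflexive: yes — every world is R-related to itself.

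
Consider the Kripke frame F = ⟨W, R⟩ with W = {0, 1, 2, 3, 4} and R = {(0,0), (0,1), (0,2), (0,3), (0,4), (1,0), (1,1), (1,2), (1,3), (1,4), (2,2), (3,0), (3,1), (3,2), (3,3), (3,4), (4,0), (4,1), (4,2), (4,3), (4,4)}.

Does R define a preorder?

Reflexive: yes — every world is R-related to itself.
Transitive: yes — every two-step R-path is closed by a direct edge.
So R is a preorder.

Yes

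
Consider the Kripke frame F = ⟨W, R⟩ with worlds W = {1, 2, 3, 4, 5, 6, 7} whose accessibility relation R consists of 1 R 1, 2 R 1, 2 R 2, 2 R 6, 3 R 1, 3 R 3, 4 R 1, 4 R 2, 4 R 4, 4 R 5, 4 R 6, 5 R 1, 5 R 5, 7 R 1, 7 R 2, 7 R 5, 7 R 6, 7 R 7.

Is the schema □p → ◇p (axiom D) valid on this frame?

By correspondence theory, D is valid on a frame iff R is serial.
Serial: no — 6 has no R-successor.

No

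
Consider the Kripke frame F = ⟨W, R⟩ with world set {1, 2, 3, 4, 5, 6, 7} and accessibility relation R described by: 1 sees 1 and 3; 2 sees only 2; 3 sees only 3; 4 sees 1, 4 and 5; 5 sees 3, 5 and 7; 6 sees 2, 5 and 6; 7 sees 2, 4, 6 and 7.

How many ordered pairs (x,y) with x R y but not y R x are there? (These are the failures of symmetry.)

Enumerating: (1,3), (4,1), (4,5), (5,3), (5,7), (6,2), (6,5), (7,2), (7,4), (7,6).

10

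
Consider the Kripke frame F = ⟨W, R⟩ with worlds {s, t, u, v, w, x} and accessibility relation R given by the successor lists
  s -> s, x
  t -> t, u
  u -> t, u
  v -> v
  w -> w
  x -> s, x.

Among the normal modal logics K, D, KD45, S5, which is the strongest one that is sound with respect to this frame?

Serial (axiom D): yes — every world has a successor (e.g. s R s).
Euclidean (axiom 5): yes — any two successors of a common world are R-related.
Transitive (axiom 4): yes — every two-step R-path is closed by a direct edge.
Reflexive (axiom T): yes — every world is R-related to itself.
So F validates K, D, KD45, S5. The strongest is S5.

S5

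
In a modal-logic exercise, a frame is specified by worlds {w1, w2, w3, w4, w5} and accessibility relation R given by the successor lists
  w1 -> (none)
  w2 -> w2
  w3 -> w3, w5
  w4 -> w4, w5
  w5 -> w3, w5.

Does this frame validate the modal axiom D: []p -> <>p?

No

Axiom D corresponds to the accessibility relation being serial.
Serial: no — w1 has no R-successor.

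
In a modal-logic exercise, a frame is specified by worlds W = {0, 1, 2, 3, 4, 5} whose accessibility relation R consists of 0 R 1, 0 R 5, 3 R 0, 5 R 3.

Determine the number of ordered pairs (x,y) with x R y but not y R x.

Enumerating: (0,1), (0,5), (3,0), (5,3).

4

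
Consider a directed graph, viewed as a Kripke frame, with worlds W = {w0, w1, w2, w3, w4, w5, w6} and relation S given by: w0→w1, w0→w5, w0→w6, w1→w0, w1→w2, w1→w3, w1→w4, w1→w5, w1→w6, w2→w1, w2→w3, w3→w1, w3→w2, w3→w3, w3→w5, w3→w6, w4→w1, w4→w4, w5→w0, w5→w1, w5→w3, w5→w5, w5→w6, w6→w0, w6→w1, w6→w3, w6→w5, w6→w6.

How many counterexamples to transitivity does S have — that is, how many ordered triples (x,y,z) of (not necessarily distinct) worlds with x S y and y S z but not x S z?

Enumerating: (w0,w1,w0), (w0,w1,w2), (w0,w1,w3), (w0,w1,w4), (w0,w5,w0), (w0,w5,w3), (w0,w6,w0), (w0,w6,w3), (w1,w0,w1), (w1,w2,w1), (w1,w3,w1), (w1,w4,w1), … and 25 more.
Total: 37.

37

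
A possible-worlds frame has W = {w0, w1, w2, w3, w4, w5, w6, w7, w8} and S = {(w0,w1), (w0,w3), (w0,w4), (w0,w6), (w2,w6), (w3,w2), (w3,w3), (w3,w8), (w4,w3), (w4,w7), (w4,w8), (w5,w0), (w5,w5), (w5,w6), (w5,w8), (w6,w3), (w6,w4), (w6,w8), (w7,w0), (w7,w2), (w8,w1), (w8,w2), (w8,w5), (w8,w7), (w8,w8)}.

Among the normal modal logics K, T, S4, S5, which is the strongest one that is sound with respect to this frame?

Reflexive (axiom T): no — w0 is not related to itself.
Transitive (axiom 4): no — w0 S w3 and w3 S w2, but not w0 S w2.
Euclidean (axiom 5): no — w0 S w1 and w0 S w3, but not w1 S w3.
So F validates K; T would additionally require S to be reflexive. The strongest is K.

K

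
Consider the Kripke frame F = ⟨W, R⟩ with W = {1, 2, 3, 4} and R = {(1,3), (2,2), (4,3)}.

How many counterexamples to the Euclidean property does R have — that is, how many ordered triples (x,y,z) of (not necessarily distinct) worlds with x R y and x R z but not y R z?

2

Enumerating: (1,3,3), (4,3,3).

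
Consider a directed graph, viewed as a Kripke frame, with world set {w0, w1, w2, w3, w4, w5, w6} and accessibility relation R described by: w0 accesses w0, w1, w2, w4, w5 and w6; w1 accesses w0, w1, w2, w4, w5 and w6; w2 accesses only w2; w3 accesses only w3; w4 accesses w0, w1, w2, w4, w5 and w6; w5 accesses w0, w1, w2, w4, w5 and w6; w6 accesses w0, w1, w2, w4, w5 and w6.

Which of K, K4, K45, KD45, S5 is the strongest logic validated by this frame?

K4

Transitive (axiom 4): yes — every two-step R-path is closed by a direct edge.
Euclidean (axiom 5): no — w0 R w2 and w0 R w1, but not w2 R w1.
Serial (axiom D): yes — every world has a successor (e.g. w0 R w0).
Reflexive (axiom T): yes — every world is R-related to itself.
So F validates K, K4; K45 would additionally require R to be Euclidean. The strongest is K4.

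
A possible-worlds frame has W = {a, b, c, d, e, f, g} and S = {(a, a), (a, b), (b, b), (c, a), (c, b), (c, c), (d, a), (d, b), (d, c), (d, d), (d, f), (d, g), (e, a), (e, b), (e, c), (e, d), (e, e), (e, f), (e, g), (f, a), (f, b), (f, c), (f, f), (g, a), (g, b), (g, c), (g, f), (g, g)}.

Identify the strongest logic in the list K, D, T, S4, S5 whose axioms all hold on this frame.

Serial (axiom D): yes — every world has a successor (e.g. a S a).
Reflexive (axiom T): yes — every world is S-related to itself.
Transitive (axiom 4): yes — every two-step S-path is closed by a direct edge.
Euclidean (axiom 5): no — c S b and c S a, but not b S a.
So F validates K, D, T, S4; S5 would additionally require S to be Euclidean. The strongest is S4.

S4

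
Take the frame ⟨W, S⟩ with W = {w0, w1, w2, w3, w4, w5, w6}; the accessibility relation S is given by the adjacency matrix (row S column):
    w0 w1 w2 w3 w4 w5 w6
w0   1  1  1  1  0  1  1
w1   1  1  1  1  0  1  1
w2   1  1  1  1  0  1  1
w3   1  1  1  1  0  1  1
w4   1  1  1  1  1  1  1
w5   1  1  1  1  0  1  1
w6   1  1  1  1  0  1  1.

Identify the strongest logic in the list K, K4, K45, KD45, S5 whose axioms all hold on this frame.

Transitive (axiom 4): yes — every two-step S-path is closed by a direct edge.
Euclidean (axiom 5): no — w4 S w0 and w4 S w4, but not w0 S w4.
Serial (axiom D): yes — every world has a successor (e.g. w0 S w0).
Reflexive (axiom T): yes — every world is S-related to itself.
So F validates K, K4; K45 would additionally require S to be Euclidean. The strongest is K4.

K4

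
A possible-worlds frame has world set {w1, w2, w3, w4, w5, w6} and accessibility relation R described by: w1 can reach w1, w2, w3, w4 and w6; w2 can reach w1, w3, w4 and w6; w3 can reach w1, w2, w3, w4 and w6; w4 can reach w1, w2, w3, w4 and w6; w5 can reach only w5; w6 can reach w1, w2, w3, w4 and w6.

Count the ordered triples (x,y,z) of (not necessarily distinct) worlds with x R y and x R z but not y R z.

Enumerating: (w1,w2,w2), (w3,w2,w2), (w4,w2,w2), (w6,w2,w2).

4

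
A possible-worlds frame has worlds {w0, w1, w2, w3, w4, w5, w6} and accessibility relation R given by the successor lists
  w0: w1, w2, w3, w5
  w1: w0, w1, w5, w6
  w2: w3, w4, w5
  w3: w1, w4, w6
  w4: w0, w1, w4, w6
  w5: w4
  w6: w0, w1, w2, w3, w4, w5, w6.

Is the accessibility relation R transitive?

Transitive: no — w0 R w1 and w1 R w6, but not w0 R w6.

No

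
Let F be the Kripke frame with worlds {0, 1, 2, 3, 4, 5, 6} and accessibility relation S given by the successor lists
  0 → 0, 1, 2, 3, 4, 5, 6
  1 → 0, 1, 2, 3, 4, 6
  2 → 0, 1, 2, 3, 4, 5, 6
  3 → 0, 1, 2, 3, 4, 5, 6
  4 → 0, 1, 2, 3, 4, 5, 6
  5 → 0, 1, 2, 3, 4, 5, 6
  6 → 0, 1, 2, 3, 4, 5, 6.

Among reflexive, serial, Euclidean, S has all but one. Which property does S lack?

Reflexive: yes — every world is S-related to itself.
Serial: yes — every world has a successor (e.g. 0 S 0).
Euclidean: no — 0 S 1 and 0 S 5, but not 1 S 5.
Only Euclidean fails.

Euclidean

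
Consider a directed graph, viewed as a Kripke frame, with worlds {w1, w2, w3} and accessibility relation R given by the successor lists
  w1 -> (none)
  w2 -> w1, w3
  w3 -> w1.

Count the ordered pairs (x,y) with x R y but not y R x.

Enumerating: (w2,w1), (w2,w3), (w3,w1).

3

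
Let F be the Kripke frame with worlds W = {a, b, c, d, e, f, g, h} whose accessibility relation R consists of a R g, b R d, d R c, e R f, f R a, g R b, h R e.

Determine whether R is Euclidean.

No

Euclidean: no — a R g and a R g, but not g R g.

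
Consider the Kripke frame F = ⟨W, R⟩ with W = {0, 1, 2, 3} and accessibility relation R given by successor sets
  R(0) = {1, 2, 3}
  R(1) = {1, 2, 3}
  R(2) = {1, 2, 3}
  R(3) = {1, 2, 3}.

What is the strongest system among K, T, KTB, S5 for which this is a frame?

K

Reflexive (axiom T): no — 0 is not related to itself.
Symmetric (axiom B): no — 0 R 1 but not 1 R 0.
Euclidean (axiom 5): yes — any two successors of a common world are R-related.
So F validates K; T would additionally require R to be reflexive. The strongest is K.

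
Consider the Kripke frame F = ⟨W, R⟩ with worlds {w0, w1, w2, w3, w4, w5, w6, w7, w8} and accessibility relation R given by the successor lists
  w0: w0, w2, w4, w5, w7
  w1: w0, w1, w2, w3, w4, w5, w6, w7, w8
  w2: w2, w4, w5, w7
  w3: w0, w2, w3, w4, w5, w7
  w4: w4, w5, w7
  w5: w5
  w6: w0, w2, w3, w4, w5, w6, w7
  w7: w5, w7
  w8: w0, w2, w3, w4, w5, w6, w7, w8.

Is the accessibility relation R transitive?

Transitive: yes — every two-step R-path is closed by a direct edge.

Yes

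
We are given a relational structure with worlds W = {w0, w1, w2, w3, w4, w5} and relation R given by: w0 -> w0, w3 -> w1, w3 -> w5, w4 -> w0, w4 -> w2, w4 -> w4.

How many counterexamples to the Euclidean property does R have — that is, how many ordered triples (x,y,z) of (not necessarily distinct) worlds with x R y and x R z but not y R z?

Enumerating: (w3,w1,w1), (w3,w1,w5), (w3,w5,w1), (w3,w5,w5), (w4,w0,w2), (w4,w0,w4), (w4,w2,w0), (w4,w2,w2), (w4,w2,w4).

9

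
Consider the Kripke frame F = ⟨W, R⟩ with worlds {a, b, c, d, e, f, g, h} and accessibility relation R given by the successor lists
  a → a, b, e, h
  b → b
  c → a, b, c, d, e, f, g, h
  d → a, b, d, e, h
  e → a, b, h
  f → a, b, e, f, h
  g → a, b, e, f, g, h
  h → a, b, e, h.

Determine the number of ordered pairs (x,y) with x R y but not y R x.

Enumerating: (a,b), (c,a), (c,b), (c,d), (c,e), (c,f), (c,g), (c,h), (d,a), (d,b), (d,e), (d,h), … and 11 more.
Total: 23.

23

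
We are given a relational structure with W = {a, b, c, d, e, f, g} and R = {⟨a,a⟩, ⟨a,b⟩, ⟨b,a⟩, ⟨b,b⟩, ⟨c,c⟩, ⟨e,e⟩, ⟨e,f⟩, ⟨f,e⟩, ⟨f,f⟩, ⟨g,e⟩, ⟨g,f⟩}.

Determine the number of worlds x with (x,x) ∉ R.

Enumerating: d, g.

2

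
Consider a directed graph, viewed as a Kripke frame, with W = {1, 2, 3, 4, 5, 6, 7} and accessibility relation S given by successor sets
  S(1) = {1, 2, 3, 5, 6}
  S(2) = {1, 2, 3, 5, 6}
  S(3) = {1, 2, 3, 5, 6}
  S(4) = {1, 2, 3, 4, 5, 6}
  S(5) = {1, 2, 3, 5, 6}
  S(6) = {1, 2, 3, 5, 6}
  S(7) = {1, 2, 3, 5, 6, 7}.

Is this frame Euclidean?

No

Euclidean: no — 4 S 1 and 4 S 4, but not 1 S 4.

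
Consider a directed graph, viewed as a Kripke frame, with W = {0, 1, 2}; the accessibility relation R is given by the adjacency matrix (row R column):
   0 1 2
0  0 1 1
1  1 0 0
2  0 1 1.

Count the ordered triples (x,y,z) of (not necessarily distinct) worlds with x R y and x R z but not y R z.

5

Enumerating: (0,1,1), (0,1,2), (1,0,0), (2,1,1), (2,1,2).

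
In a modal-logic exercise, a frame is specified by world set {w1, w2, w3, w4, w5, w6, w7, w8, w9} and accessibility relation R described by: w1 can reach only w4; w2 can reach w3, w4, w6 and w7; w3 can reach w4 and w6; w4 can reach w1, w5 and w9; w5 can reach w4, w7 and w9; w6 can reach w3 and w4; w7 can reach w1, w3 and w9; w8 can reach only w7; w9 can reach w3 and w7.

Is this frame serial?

Yes

Serial: yes — every world has a successor (e.g. w1 R w4).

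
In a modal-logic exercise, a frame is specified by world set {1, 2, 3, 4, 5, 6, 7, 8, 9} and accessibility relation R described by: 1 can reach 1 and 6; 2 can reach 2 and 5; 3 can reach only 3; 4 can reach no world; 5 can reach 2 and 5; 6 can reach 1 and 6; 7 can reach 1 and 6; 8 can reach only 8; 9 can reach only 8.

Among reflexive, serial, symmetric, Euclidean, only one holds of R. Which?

Euclidean

Reflexive: no — 4 is not related to itself.
Serial: no — 4 has no R-successor.
Symmetric: no — 7 R 1 but not 1 R 7.
Euclidean: yes — any two successors of a common world are R-related.
Only Euclidean holds.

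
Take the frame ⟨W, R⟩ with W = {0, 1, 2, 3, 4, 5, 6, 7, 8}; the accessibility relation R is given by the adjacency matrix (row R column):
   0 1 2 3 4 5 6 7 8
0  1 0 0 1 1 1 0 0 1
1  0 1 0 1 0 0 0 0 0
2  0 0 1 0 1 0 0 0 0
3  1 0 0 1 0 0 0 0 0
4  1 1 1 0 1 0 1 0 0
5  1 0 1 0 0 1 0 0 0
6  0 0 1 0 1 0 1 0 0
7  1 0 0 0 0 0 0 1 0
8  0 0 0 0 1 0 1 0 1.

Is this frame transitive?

Transitive: no — 0 R 4 and 4 R 1, but not 0 R 1.

No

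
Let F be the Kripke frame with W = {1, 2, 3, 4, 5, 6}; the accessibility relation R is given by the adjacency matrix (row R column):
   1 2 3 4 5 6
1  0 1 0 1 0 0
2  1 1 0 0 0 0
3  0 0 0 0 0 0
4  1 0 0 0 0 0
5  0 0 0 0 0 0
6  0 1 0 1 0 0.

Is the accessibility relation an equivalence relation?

Reflexive: no — 1 is not related to itself.
Symmetric: no — 6 R 2 but not 2 R 6.
Transitive: no — 2 R 1 and 1 R 4, but not 2 R 4.
So R is not an equivalence relation.

No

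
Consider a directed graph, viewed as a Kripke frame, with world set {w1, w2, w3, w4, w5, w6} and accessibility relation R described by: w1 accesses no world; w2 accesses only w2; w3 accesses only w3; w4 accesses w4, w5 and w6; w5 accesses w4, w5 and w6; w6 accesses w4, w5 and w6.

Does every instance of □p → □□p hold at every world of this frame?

Axiom 4 corresponds to the accessibility relation being transitive.
Transitive: yes — every two-step R-path is closed by a direct edge.

Yes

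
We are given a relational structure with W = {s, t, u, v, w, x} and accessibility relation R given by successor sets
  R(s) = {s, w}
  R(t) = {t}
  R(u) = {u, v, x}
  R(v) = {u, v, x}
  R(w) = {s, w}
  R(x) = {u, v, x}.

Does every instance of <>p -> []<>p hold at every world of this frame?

The schema 5 characterises exactly the Euclidean frames.
Euclidean: yes — any two successors of a common world are R-related.

Yes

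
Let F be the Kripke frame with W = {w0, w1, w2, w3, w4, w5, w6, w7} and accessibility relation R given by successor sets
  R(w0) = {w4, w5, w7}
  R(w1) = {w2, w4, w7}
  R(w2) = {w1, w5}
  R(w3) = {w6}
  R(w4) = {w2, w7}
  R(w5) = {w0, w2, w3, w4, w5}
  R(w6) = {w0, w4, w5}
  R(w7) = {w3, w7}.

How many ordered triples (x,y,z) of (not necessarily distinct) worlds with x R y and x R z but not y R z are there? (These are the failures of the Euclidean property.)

40

Enumerating: (w0,w4,w4), (w0,w4,w5), (w0,w5,w7), (w0,w7,w4), (w0,w7,w5), (w1,w2,w2), (w1,w2,w4), (w1,w2,w7), (w1,w4,w4), (w1,w7,w2), (w1,w7,w4), (w2,w1,w1), … and 28 more.
Total: 40.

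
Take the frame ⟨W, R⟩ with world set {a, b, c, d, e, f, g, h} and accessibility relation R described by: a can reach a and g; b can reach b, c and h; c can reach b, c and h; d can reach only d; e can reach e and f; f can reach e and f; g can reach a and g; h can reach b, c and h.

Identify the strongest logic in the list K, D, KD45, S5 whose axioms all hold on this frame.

S5

Serial (axiom D): yes — every world has a successor (e.g. a R a).
Euclidean (axiom 5): yes — any two successors of a common world are R-related.
Transitive (axiom 4): yes — every two-step R-path is closed by a direct edge.
Reflexive (axiom T): yes — every world is R-related to itself.
So F validates K, D, KD45, S5. The strongest is S5.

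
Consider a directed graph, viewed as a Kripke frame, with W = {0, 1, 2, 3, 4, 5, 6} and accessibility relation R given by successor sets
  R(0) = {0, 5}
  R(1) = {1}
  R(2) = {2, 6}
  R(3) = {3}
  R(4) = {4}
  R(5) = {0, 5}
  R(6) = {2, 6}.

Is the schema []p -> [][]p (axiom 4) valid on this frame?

Axiom 4 corresponds to the accessibility relation being transitive.
Transitive: yes — every two-step R-path is closed by a direct edge.

Yes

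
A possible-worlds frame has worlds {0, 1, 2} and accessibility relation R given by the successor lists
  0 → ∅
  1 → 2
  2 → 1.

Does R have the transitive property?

No

Transitive: no — 1 R 2 and 2 R 1, but not 1 R 1.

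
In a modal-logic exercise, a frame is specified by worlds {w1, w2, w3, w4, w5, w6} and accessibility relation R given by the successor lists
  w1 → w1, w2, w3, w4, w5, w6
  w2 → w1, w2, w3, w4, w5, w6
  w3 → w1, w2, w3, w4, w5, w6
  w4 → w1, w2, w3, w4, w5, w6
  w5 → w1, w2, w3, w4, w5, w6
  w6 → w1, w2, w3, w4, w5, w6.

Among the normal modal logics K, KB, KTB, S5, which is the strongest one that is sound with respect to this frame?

Symmetric (axiom B): yes — every pair in R has its reverse in R.
Reflexive (axiom T): yes — every world is R-related to itself.
Euclidean (axiom 5): yes — any two successors of a common world are R-related.
So F validates K, KB, KTB, S5. The strongest is S5.

S5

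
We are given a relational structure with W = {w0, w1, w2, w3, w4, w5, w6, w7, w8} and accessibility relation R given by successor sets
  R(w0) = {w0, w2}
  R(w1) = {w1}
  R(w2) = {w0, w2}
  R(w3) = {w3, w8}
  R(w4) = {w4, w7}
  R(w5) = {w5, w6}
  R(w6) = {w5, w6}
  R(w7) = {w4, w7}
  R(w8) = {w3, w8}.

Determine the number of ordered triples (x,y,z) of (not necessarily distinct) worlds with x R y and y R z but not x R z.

0

R is transitive; there are no such tuples.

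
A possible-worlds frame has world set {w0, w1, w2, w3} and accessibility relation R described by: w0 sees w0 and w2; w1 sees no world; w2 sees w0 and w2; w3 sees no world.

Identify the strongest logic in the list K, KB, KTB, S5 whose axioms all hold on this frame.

Symmetric (axiom B): yes — every pair in R has its reverse in R.
Reflexive (axiom T): no — w1 is not related to itself.
Euclidean (axiom 5): yes — any two successors of a common world are R-related.
So F validates K, KB; KTB would additionally require R to be reflexive. The strongest is KB.

KB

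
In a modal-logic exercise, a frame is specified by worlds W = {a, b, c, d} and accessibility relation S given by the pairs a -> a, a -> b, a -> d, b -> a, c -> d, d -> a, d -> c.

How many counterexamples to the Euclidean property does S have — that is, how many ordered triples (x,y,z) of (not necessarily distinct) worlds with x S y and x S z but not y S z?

Enumerating: (a,b,b), (a,b,d), (a,d,b), (a,d,d), (c,d,d), (d,a,c), (d,c,a), (d,c,c).

8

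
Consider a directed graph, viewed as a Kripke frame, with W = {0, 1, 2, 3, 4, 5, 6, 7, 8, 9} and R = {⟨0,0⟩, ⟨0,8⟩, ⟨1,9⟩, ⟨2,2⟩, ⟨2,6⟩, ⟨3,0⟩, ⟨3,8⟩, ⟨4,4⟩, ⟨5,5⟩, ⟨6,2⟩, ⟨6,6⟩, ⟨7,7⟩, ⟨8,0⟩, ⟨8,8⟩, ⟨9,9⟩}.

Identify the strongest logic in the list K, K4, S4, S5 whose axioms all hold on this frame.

K4

Transitive (axiom 4): yes — every two-step R-path is closed by a direct edge.
Reflexive (axiom T): no — 1 is not related to itself.
Euclidean (axiom 5): yes — any two successors of a common world are R-related.
So F validates K, K4; S4 would additionally require R to be reflexive. The strongest is K4.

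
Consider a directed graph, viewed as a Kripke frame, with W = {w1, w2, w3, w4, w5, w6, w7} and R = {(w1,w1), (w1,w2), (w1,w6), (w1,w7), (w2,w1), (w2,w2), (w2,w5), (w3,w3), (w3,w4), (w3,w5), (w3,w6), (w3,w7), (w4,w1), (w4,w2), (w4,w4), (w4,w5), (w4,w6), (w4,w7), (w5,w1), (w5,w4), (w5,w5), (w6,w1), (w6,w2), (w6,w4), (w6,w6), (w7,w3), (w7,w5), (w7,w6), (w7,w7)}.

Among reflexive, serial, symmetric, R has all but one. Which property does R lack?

symmetric

Reflexive: yes — every world is R-related to itself.
Serial: yes — every world has a successor (e.g. w1 R w1).
Symmetric: no — w1 R w7 but not w7 R w1.
Only symmetric fails.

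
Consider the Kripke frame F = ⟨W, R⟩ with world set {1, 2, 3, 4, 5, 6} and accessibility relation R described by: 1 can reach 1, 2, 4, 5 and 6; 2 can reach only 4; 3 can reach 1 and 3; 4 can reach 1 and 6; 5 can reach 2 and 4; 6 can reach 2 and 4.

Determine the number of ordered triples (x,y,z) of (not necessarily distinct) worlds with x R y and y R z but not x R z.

Enumerating: (2,4,1), (2,4,6), (3,1,2), (3,1,4), (3,1,5), (3,1,6), (4,1,2), (4,1,4), (4,1,5), (4,6,2), (4,6,4), (5,4,1), (5,4,6), (6,4,1), (6,4,6).

15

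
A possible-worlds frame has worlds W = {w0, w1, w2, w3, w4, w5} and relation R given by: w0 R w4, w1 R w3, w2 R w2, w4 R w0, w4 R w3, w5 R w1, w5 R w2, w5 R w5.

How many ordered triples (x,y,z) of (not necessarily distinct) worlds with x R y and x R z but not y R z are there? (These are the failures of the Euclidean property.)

11

Enumerating: (w0,w4,w4), (w1,w3,w3), (w4,w0,w0), (w4,w0,w3), (w4,w3,w0), (w4,w3,w3), (w5,w1,w1), (w5,w1,w2), (w5,w1,w5), (w5,w2,w1), (w5,w2,w5).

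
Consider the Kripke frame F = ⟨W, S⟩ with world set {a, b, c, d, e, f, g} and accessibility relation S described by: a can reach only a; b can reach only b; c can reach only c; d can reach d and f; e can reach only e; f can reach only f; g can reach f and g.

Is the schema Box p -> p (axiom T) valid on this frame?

Yes

The schema T characterises exactly the reflexive frames.
Reflexive: yes — every world is S-related to itself.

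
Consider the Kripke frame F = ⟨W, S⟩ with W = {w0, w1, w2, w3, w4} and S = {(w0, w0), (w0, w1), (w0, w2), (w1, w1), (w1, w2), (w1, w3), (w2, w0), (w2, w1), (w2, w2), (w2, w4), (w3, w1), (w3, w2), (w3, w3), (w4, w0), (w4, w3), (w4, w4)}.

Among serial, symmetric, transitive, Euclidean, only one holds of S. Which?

serial

Serial: yes — every world has a successor (e.g. w0 S w0).
Symmetric: no — w0 S w1 but not w1 S w0.
Transitive: no — w0 S w1 and w1 S w3, but not w0 S w3.
Euclidean: no — w1 S w2 and w1 S w3, but not w2 S w3.
Only serial holds.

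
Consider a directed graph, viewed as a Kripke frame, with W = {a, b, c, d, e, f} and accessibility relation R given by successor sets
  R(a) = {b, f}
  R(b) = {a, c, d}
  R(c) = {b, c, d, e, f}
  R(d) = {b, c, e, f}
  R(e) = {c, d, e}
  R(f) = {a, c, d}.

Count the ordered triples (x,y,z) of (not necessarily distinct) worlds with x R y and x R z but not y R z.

34

Enumerating: (a,b,b), (a,b,f), (a,f,b), (a,f,f), (b,a,a), (b,a,c), (b,a,d), (b,c,a), (b,d,a), (b,d,d), (c,b,b), (c,b,e), … and 22 more.
Total: 34.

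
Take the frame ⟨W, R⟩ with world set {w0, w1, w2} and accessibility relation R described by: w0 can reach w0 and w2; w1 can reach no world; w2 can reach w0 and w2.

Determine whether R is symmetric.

Symmetric: yes — every pair in R has its reverse in R.

Yes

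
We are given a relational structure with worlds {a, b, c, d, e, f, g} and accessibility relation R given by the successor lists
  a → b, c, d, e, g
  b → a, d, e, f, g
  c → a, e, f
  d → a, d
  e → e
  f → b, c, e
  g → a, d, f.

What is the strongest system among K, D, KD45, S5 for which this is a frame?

Serial (axiom D): yes — every world has a successor (e.g. a R b).
Euclidean (axiom 5): no — a R b and a R c, but not b R c.
Transitive (axiom 4): no — a R b and b R f, but not a R f.
Reflexive (axiom T): no — a is not related to itself.
So F validates K, D; KD45 would additionally require R to be Euclidean and transitive. The strongest is D.

D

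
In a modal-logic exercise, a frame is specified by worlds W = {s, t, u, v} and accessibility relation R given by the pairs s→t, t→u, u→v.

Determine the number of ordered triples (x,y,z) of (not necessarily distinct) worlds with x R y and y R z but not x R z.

Enumerating: (s,t,u), (t,u,v).

2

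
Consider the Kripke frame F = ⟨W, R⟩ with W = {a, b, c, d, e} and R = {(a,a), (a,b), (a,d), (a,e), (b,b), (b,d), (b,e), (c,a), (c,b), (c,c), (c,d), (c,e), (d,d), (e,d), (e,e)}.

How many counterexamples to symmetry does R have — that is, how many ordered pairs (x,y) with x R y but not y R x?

Enumerating: (a,b), (a,d), (a,e), (b,d), (b,e), (c,a), (c,b), (c,d), (c,e), (e,d).

10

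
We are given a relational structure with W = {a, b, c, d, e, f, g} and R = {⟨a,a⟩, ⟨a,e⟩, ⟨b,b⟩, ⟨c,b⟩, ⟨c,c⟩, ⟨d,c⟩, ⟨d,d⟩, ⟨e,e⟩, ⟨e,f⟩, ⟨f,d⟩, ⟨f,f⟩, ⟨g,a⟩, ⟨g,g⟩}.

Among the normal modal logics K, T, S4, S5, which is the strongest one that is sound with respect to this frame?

T

Reflexive (axiom T): yes — every world is R-related to itself.
Transitive (axiom 4): no — a R e and e R f, but not a R f.
Euclidean (axiom 5): no — a R e and a R a, but not e R a.
So F validates K, T; S4 would additionally require R to be transitive. The strongest is T.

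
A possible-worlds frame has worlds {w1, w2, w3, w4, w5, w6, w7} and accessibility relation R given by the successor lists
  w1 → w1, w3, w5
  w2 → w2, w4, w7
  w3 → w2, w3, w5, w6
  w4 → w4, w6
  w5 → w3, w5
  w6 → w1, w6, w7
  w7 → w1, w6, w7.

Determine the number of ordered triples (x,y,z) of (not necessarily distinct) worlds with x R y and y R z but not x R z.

Enumerating: (w1,w3,w2), (w1,w3,w6), (w2,w4,w6), (w2,w7,w1), (w2,w7,w6), (w3,w2,w4), (w3,w2,w7), (w3,w6,w1), (w3,w6,w7), (w4,w6,w1), (w4,w6,w7), (w5,w3,w2), (w5,w3,w6), (w6,w1,w3), (w6,w1,w5), (w7,w1,w3), (w7,w1,w5).

17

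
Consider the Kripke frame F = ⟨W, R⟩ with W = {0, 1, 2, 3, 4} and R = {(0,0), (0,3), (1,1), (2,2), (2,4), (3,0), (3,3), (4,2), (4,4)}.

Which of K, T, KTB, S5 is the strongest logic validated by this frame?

Reflexive (axiom T): yes — every world is R-related to itself.
Symmetric (axiom B): yes — every pair in R has its reverse in R.
Euclidean (axiom 5): yes — any two successors of a common world are R-related.
So F validates K, T, KTB, S5. The strongest is S5.

S5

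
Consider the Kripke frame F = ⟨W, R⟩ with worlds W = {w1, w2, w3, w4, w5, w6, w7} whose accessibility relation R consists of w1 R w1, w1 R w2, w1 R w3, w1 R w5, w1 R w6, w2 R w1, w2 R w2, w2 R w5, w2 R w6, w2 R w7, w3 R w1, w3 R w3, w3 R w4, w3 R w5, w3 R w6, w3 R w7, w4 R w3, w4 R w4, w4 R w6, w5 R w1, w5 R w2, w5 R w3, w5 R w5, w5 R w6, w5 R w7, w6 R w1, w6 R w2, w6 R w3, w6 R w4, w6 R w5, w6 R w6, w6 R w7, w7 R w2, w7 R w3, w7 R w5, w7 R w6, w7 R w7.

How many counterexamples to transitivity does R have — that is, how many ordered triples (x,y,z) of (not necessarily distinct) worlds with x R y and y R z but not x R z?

Enumerating: (w1,w2,w7), (w1,w3,w4), (w1,w3,w7), (w1,w5,w7), (w1,w6,w4), (w1,w6,w7), (w2,w1,w3), (w2,w5,w3), (w2,w6,w3), (w2,w6,w4), (w2,w7,w3), (w3,w1,w2), … and 18 more.
Total: 30.

30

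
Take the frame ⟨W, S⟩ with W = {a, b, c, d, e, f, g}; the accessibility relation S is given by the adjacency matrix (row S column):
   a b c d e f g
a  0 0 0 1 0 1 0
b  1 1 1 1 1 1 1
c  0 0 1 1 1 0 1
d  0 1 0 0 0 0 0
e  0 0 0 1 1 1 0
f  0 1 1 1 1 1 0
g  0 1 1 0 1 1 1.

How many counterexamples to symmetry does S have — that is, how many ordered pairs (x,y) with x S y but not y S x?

Enumerating: (a,d), (a,f), (b,a), (b,c), (b,e), (c,d), (c,e), (e,d), (f,c), (f,d), (g,e), (g,f).

12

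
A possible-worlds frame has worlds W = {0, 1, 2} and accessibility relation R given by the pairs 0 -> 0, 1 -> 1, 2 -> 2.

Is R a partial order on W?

Yes

Reflexive: yes — every world is R-related to itself.
Transitive: yes — every two-step R-path is closed by a direct edge.
Antisymmetric: yes — no distinct pair is related both ways.
So R is a partial order.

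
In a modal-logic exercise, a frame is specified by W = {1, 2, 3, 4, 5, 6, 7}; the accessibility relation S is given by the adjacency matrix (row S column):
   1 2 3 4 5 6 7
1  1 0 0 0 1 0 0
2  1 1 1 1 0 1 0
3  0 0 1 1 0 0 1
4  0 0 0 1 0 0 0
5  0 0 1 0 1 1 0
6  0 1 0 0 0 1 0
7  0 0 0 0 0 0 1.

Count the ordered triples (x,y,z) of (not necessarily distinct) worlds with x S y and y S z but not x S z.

10

Enumerating: (1,5,3), (1,5,6), (2,1,5), (2,3,7), (5,3,4), (5,3,7), (5,6,2), (6,2,1), (6,2,3), (6,2,4).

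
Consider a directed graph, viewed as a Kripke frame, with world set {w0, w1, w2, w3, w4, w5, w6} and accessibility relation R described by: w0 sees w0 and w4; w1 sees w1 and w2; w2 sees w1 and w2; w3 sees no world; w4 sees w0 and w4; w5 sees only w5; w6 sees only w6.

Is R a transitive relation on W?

Transitive: yes — every two-step R-path is closed by a direct edge.

Yes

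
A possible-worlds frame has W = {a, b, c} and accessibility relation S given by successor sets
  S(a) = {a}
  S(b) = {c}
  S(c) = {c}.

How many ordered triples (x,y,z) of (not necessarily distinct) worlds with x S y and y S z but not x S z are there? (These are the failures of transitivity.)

S is transitive; there are no such tuples.

0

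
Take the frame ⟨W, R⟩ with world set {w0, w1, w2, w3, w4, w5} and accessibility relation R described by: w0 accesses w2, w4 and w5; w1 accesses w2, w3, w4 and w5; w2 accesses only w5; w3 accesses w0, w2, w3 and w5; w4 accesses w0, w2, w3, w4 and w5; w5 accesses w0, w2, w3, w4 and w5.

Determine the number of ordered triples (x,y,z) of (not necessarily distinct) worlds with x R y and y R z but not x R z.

Enumerating: (w0,w4,w0), (w0,w4,w3), (w0,w5,w0), (w0,w5,w3), (w1,w3,w0), (w1,w4,w0), (w1,w5,w0), (w2,w5,w0), (w2,w5,w2), (w2,w5,w3), (w2,w5,w4), (w3,w0,w4), (w3,w5,w4).

13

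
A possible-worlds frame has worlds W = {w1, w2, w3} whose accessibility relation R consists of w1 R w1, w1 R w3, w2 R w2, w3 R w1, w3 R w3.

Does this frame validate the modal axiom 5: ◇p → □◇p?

By correspondence theory, 5 is valid on a frame iff R is Euclidean.
Euclidean: yes — any two successors of a common world are R-related.

Yes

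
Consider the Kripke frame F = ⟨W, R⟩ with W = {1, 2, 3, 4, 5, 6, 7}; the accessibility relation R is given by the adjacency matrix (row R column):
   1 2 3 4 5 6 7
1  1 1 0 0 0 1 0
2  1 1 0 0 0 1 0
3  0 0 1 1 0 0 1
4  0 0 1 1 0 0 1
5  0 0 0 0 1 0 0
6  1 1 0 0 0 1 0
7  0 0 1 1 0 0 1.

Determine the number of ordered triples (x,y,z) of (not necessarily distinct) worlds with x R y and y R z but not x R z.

R is transitive; there are no such tuples.

0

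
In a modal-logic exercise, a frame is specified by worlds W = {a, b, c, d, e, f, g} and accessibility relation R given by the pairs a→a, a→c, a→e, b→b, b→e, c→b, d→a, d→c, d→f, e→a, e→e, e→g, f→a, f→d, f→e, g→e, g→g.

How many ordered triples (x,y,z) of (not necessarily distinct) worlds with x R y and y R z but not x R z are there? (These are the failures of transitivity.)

Enumerating: (a,c,b), (a,e,g), (b,e,a), (b,e,g), (c,b,e), (d,a,e), (d,c,b), (d,f,d), (d,f,e), (e,a,c), (f,a,c), (f,d,c), (f,d,f), (f,e,g), (g,e,a).

15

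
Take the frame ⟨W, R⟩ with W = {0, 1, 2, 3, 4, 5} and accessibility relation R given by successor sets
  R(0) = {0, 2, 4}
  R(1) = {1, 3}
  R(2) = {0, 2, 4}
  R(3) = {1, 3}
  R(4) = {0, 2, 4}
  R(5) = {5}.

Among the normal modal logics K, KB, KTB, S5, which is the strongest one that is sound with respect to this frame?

S5

Symmetric (axiom B): yes — every pair in R has its reverse in R.
Reflexive (axiom T): yes — every world is R-related to itself.
Euclidean (axiom 5): yes — any two successors of a common world are R-related.
So F validates K, KB, KTB, S5. The strongest is S5.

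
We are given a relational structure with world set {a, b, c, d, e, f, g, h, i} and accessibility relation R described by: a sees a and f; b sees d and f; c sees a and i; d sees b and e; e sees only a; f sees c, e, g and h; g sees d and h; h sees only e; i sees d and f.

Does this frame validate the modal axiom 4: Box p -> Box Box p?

No

The schema 4 characterises exactly the transitive frames.
Transitive: no — a R f and f R c, but not a R c.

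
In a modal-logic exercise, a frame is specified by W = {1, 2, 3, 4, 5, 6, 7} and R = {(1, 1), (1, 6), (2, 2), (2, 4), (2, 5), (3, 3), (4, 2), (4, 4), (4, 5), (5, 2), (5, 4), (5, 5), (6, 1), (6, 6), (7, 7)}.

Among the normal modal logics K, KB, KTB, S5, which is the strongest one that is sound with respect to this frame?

Symmetric (axiom B): yes — every pair in R has its reverse in R.
Reflexive (axiom T): yes — every world is R-related to itself.
Euclidean (axiom 5): yes — any two successors of a common world are R-related.
So F validates K, KB, KTB, S5. The strongest is S5.

S5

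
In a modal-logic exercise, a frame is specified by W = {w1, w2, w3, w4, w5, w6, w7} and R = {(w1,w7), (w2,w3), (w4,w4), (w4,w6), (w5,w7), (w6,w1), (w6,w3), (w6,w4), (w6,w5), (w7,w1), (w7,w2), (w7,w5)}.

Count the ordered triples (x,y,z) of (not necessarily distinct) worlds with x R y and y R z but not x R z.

Enumerating: (w1,w7,w1), (w1,w7,w2), (w1,w7,w5), (w4,w6,w1), (w4,w6,w3), (w4,w6,w5), (w5,w7,w1), (w5,w7,w2), (w5,w7,w5), (w6,w1,w7), (w6,w4,w6), (w6,w5,w7), (w7,w1,w7), (w7,w2,w3), (w7,w5,w7).

15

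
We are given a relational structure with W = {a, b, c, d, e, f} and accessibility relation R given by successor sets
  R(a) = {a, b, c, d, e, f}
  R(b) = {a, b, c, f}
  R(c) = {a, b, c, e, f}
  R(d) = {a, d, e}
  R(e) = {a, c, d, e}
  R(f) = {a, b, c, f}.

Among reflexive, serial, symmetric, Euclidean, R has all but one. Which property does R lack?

Euclidean

Reflexive: yes — every world is R-related to itself.
Serial: yes — every world has a successor (e.g. a R a).
Symmetric: yes — every pair in R has its reverse in R.
Euclidean: no — a R b and a R d, but not b R d.
Only Euclidean fails.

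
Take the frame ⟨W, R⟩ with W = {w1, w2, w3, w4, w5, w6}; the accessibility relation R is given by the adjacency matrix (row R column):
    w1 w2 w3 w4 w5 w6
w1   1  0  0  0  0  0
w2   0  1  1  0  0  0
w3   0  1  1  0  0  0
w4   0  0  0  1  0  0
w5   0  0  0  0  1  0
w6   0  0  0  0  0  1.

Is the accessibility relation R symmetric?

Yes

Symmetric: yes — every pair in R has its reverse in R.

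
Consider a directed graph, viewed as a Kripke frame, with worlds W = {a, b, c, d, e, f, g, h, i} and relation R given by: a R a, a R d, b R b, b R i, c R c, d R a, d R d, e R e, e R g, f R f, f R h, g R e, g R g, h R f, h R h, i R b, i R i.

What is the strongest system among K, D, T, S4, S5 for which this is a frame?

S5

Serial (axiom D): yes — every world has a successor (e.g. a R a).
Reflexive (axiom T): yes — every world is R-related to itself.
Transitive (axiom 4): yes — every two-step R-path is closed by a direct edge.
Euclidean (axiom 5): yes — any two successors of a common world are R-related.
So F validates K, D, T, S4, S5. The strongest is S5.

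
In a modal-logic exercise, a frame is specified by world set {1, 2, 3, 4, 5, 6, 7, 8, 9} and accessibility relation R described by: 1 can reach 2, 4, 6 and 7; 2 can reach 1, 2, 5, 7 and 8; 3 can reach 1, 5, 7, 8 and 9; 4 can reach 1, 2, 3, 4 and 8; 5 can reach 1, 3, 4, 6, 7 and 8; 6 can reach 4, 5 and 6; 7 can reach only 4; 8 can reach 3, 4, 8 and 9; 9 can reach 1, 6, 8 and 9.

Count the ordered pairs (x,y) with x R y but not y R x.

Enumerating: (1,6), (1,7), (2,5), (2,7), (2,8), (3,1), (3,7), (3,9), (4,2), (4,3), (5,1), (5,4), (5,7), (5,8), (6,4), (7,4), (9,1), (9,6).

18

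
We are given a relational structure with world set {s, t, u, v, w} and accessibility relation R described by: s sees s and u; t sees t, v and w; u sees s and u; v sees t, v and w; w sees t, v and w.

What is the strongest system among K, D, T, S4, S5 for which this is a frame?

Serial (axiom D): yes — every world has a successor (e.g. s R s).
Reflexive (axiom T): yes — every world is R-related to itself.
Transitive (axiom 4): yes — every two-step R-path is closed by a direct edge.
Euclidean (axiom 5): yes — any two successors of a common world are R-related.
So F validates K, D, T, S4, S5. The strongest is S5.

S5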